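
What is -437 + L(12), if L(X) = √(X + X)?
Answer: -437 + 2*√6 ≈ -432.10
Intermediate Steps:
L(X) = √2*√X (L(X) = √(2*X) = √2*√X)
-437 + L(12) = -437 + √2*√12 = -437 + √2*(2*√3) = -437 + 2*√6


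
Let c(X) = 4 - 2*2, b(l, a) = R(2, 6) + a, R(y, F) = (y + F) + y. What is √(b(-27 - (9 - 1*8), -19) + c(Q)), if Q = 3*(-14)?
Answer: 3*I ≈ 3.0*I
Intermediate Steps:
R(y, F) = F + 2*y (R(y, F) = (F + y) + y = F + 2*y)
Q = -42
b(l, a) = 10 + a (b(l, a) = (6 + 2*2) + a = (6 + 4) + a = 10 + a)
c(X) = 0 (c(X) = 4 - 4 = 0)
√(b(-27 - (9 - 1*8), -19) + c(Q)) = √((10 - 19) + 0) = √(-9 + 0) = √(-9) = 3*I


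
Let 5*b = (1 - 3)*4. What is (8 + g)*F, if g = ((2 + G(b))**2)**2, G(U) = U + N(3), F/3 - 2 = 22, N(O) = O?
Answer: 6373512/625 ≈ 10198.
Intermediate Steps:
b = -8/5 (b = ((1 - 3)*4)/5 = (-2*4)/5 = (1/5)*(-8) = -8/5 ≈ -1.6000)
F = 72 (F = 6 + 3*22 = 6 + 66 = 72)
G(U) = 3 + U (G(U) = U + 3 = 3 + U)
g = 83521/625 (g = ((2 + (3 - 8/5))**2)**2 = ((2 + 7/5)**2)**2 = ((17/5)**2)**2 = (289/25)**2 = 83521/625 ≈ 133.63)
(8 + g)*F = (8 + 83521/625)*72 = (88521/625)*72 = 6373512/625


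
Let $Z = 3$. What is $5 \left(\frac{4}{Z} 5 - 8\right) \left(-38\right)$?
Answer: $\frac{760}{3} \approx 253.33$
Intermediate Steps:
$5 \left(\frac{4}{Z} 5 - 8\right) \left(-38\right) = 5 \left(\frac{4}{3} \cdot 5 - 8\right) \left(-38\right) = 5 \left(\frac{20}{3} - 8\right) \left(-38\right) = 5 \left(- \frac{4}{3}\right) \left(-38\right) = \left(- \frac{20}{3}\right) \left(-38\right) = \frac{760}{3}$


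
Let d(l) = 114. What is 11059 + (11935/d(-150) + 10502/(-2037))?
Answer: 287912581/25802 ≈ 11159.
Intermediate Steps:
11059 + (11935/d(-150) + 10502/(-2037)) = 11059 + (11935/114 + 10502/(-2037)) = 11059 + (11935*(1/114) + 10502*(-1/2037)) = 11059 + (11935/114 - 10502/2037) = 11059 + 2568263/25802 = 287912581/25802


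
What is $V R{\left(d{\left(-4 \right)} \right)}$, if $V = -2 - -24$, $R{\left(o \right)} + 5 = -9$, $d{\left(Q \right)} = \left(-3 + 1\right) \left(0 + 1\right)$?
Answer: $-308$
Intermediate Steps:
$d{\left(Q \right)} = -2$ ($d{\left(Q \right)} = \left(-2\right) 1 = -2$)
$R{\left(o \right)} = -14$ ($R{\left(o \right)} = -5 - 9 = -14$)
$V = 22$ ($V = -2 + 24 = 22$)
$V R{\left(d{\left(-4 \right)} \right)} = 22 \left(-14\right) = -308$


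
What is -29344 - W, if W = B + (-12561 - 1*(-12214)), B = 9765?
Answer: -38762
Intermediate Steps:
W = 9418 (W = 9765 + (-12561 - 1*(-12214)) = 9765 + (-12561 + 12214) = 9765 - 347 = 9418)
-29344 - W = -29344 - 1*9418 = -29344 - 9418 = -38762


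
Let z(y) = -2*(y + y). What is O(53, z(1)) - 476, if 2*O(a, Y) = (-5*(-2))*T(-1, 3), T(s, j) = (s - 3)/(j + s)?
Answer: -486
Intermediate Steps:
z(y) = -4*y
T(s, j) = (-3 + s)/(j + s)
O(a, Y) = -10 (O(a, Y) = ((-5*(-2))*((-3 - 1)/(3 - 1)))/2 = (10*(-4/2))/2 = (10*((½)*(-4)))/2 = (10*(-2))/2 = (½)*(-20) = -10)
O(53, z(1)) - 476 = -10 - 476 = -486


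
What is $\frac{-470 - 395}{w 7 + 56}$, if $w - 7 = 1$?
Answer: $- \frac{865}{112} \approx -7.7232$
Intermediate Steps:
$w = 8$ ($w = 7 + 1 = 8$)
$\frac{-470 - 395}{w 7 + 56} = \frac{-470 - 395}{8 \cdot 7 + 56} = - \frac{865}{56 + 56} = - \frac{865}{112}$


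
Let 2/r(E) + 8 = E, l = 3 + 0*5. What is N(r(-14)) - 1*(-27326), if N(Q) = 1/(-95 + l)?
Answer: 2513991/92 ≈ 27326.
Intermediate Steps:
l = 3 (l = 3 + 0 = 3)
r(E) = 2/(-8 + E)
N(Q) = -1/92 (N(Q) = 1/(-95 + 3) = 1/(-92) = -1/92)
N(r(-14)) - 1*(-27326) = -1/92 - 1*(-27326) = -1/92 + 27326 = 2513991/92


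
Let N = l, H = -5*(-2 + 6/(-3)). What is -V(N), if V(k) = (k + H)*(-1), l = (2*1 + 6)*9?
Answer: 92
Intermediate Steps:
H = 20 (H = -5*(-2 + 6*(-⅓)) = -5*(-2 - 2) = -5*(-4) = 20)
l = 72 (l = (2 + 6)*9 = 8*9 = 72)
N = 72
V(k) = -20 - k (V(k) = (k + 20)*(-1) = (20 + k)*(-1) = -20 - k)
-V(N) = -(-20 - 1*72) = -(-20 - 72) = -1*(-92) = 92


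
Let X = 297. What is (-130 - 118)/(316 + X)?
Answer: -248/613 ≈ -0.40457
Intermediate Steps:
(-130 - 118)/(316 + X) = (-130 - 118)/(316 + 297) = -248/613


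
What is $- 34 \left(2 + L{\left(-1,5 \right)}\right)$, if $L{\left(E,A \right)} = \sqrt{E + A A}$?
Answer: $-68 - 68 \sqrt{6} \approx -234.57$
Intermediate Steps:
$L{\left(E,A \right)} = \sqrt{E + A^{2}}$
$- 34 \left(2 + L{\left(-1,5 \right)}\right) = - 34 \left(2 + \sqrt{-1 + 5^{2}}\right) = - 34 \left(2 + \sqrt{-1 + 25}\right) = - 34 \left(2 + \sqrt{24}\right) = - 34 \left(2 + 2 \sqrt{6}\right) = -68 - 68 \sqrt{6}$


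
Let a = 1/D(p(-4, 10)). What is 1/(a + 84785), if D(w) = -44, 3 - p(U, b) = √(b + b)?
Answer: 44/3730539 ≈ 1.1795e-5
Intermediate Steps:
p(U, b) = 3 - √2*√b (p(U, b) = 3 - √(b + b) = 3 - √(2*b) = 3 - √2*√b)
a = -1/44 (a = 1/(-44) = -1/44 ≈ -0.022727)
1/(a + 84785) = 1/(-1/44 + 84785) = 1/(3730539/44) = 44/3730539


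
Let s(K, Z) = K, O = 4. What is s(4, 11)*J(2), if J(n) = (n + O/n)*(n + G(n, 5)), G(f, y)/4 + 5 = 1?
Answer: -224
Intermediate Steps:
G(f, y) = -16 (G(f, y) = -20 + 4*1 = -20 + 4 = -16)
J(n) = (-16 + n)*(n + 4/n) (J(n) = (n + 4/n)*(n - 16) = (n + 4/n)*(-16 + n) = (-16 + n)*(n + 4/n))
s(4, 11)*J(2) = 4*(4 + 2**2 - 64/2 - 16*2) = 4*(4 + 4 - 64*1/2 - 32) = 4*(4 + 4 - 32 - 32) = 4*(-56) = -224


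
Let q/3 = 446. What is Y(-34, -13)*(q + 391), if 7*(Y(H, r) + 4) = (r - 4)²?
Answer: 64467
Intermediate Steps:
q = 1338 (q = 3*446 = 1338)
Y(H, r) = -4 + (-4 + r)²/7 (Y(H, r) = -4 + (r - 4)²/7 = -4 + (-4 + r)²/7)
Y(-34, -13)*(q + 391) = (-4 + (-4 - 13)²/7)*(1338 + 391) = (-4 + (⅐)*(-17)²)*1729 = (-4 + (⅐)*289)*1729 = (-4 + 289/7)*1729 = (261/7)*1729 = 64467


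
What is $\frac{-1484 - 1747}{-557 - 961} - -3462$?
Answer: $\frac{1752849}{506} \approx 3464.1$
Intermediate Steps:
$\frac{-1484 - 1747}{-557 - 961} - -3462 = - \frac{3231}{-1518} + 3462 = \left(-3231\right) \left(- \frac{1}{1518}\right) + 3462 = \frac{1077}{506} + 3462 = \frac{1752849}{506}$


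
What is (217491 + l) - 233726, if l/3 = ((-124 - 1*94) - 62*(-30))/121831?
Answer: -1977921359/121831 ≈ -16235.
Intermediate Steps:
l = 4926/121831 (l = 3*(((-124 - 1*94) - 62*(-30))/121831) = 3*(((-124 - 94) + 1860)*(1/121831)) = 3*((-218 + 1860)*(1/121831)) = 3*(1642*(1/121831)) = 3*(1642/121831) = 4926/121831 ≈ 0.040433)
(217491 + l) - 233726 = (217491 + 4926/121831) - 233726 = 26497150947/121831 - 233726 = -1977921359/121831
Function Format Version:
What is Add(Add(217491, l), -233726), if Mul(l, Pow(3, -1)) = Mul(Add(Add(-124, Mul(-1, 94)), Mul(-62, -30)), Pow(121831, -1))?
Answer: Rational(-1977921359, 121831) ≈ -16235.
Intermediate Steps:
l = Rational(4926, 121831) (l = Mul(3, Mul(Add(Add(-124, Mul(-1, 94)), Mul(-62, -30)), Pow(121831, -1))) = Mul(3, Mul(Add(Add(-124, -94), 1860), Rational(1, 121831))) = Mul(3, Mul(Add(-218, 1860), Rational(1, 121831))) = Mul(3, Mul(1642, Rational(1, 121831))) = Mul(3, Rational(1642, 121831)) = Rational(4926, 121831) ≈ 0.040433)
Add(Add(217491, l), -233726) = Add(Add(217491, Rational(4926, 121831)), -233726) = Add(Rational(26497150947, 121831), -233726) = Rational(-1977921359, 121831)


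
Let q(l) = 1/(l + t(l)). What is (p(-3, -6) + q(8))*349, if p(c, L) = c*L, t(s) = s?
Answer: 100861/16 ≈ 6303.8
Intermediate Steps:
q(l) = 1/(2*l) (q(l) = 1/(l + l) = 1/(2*l))
p(c, L) = L*c
(p(-3, -6) + q(8))*349 = (-6*(-3) + (1/2)/8)*349 = (18 + (1/2)*(1/8))*349 = (18 + 1/16)*349 = (289/16)*349 = 100861/16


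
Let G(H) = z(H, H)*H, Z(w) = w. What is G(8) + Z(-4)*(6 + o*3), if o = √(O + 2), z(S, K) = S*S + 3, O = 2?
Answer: 488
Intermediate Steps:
z(S, K) = 3 + S² (z(S, K) = S² + 3 = 3 + S²)
o = 2 (o = √(2 + 2) = √4 = 2)
G(H) = H*(3 + H²) (G(H) = (3 + H²)*H = H*(3 + H²))
G(8) + Z(-4)*(6 + o*3) = 8*(3 + 8²) - 4*(6 + 2*3) = 8*(3 + 64) - 4*(6 + 6) = 8*67 - 4*12 = 536 - 48 = 488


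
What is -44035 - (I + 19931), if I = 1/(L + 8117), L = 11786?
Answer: -1273115299/19903 ≈ -63966.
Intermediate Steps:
I = 1/19903 (I = 1/(11786 + 8117) = 1/19903 ≈ 5.0244e-5)
-44035 - (I + 19931) = -44035 - (1/19903 + 19931) = -44035 - 1*396686694/19903 = -44035 - 396686694/19903 = -1273115299/19903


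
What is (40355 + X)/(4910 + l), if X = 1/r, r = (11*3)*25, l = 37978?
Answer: 8323219/8845650 ≈ 0.94094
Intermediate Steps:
r = 825 (r = 33*25 = 825)
X = 1/825 ≈ 0.0012121
(40355 + X)/(4910 + l) = (40355 + 1/825)/(4910 + 37978) = (33292876/825)/42888 = (33292876/825)*(1/42888) = 8323219/8845650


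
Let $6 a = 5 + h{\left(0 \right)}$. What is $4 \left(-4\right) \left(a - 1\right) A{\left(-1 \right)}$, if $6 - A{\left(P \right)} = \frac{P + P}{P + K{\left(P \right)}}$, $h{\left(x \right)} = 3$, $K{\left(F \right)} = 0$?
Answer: $- \frac{64}{3} \approx -21.333$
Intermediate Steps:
$a = \frac{4}{3}$ ($a = \frac{5 + 3}{6} = \frac{1}{6} \cdot 8 = \frac{4}{3} \approx 1.3333$)
$A{\left(P \right)} = 4$ ($A{\left(P \right)} = 6 - \frac{P + P}{P + 0} = 6 - \frac{2 P}{P} = 6 - 2 = 4$)
$4 \left(-4\right) \left(a - 1\right) A{\left(-1 \right)} = 4 \left(-4\right) \left(\frac{4}{3} - 1\right) 4 = \left(-16\right) \frac{1}{3} \cdot 4 = \left(- \frac{16}{3}\right) 4 = - \frac{64}{3}$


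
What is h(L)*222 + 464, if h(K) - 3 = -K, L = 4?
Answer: 242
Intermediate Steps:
h(K) = 3 - K
h(L)*222 + 464 = (3 - 1*4)*222 + 464 = (3 - 4)*222 + 464 = -1*222 + 464 = -222 + 464 = 242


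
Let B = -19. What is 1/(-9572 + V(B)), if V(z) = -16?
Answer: -1/9588 ≈ -0.00010430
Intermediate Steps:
1/(-9572 + V(B)) = 1/(-9572 - 16) = 1/(-9588) = -1/9588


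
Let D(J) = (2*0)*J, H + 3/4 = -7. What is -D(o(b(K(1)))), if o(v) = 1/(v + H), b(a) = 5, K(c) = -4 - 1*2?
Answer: 0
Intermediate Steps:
K(c) = -6 (K(c) = -4 - 2 = -6)
H = -31/4 (H = -3/4 - 7 = -31/4 ≈ -7.7500)
o(v) = 1/(-31/4 + v) (o(v) = 1/(v - 31/4) = 1/(-31/4 + v))
D(J) = 0 (D(J) = 0*J = 0)
-D(o(b(K(1)))) = -1*0 = 0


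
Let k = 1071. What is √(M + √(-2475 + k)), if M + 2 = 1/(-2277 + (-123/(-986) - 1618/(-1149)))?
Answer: √(-13294145048313169760 + 39873673499038206054*I*√39)/2577908503 ≈ 4.2144 + 4.4454*I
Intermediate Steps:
M = -5156949920/2577908503 (M = -2 + 1/(-2277 + (-123/(-986) - 1618/(-1149))) = -2 + 1/(-2277 + (-123*(-1/986) - 1618*(-1/1149))) = -2 + 1/(-2277 + (123/986 + 1618/1149)) = -2 + 1/(-2277 + 1736675/1132914) = -2 + 1/(-2577908503/1132914) = -2 - 1132914/2577908503 = -5156949920/2577908503 ≈ -2.0004)
√(M + √(-2475 + k)) = √(-5156949920/2577908503 + √(-2475 + 1071)) = √(-5156949920/2577908503 + √(-1404)) = √(-5156949920/2577908503 + 6*I*√39)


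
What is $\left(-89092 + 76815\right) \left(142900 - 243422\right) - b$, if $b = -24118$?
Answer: $1234132712$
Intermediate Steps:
$\left(-89092 + 76815\right) \left(142900 - 243422\right) - b = \left(-89092 + 76815\right) \left(142900 - 243422\right) - -24118 = \left(-12277\right) \left(-100522\right) + 24118 = 1234108594 + 24118 = 1234132712$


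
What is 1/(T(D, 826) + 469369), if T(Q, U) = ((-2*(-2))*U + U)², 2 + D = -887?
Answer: 1/17526269 ≈ 5.7057e-8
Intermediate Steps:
D = -889 (D = -2 - 887 = -889)
T(Q, U) = 25*U² (T(Q, U) = (4*U + U)² = (5*U)² = 25*U²)
1/(T(D, 826) + 469369) = 1/(25*826² + 469369) = 1/(25*682276 + 469369) = 1/(17056900 + 469369) = 1/17526269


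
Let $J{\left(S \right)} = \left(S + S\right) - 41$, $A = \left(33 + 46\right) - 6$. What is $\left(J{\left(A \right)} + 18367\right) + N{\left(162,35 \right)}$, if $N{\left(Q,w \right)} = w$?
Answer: $18507$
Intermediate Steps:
$A = 73$ ($A = 79 - 6 = 73$)
$J{\left(S \right)} = -41 + 2 S$ ($J{\left(S \right)} = 2 S - 41 = -41 + 2 S$)
$\left(J{\left(A \right)} + 18367\right) + N{\left(162,35 \right)} = \left(\left(-41 + 2 \cdot 73\right) + 18367\right) + 35 = \left(\left(-41 + 146\right) + 18367\right) + 35 = \left(105 + 18367\right) + 35 = 18472 + 35 = 18507$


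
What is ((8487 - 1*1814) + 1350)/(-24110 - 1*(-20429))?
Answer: -8023/3681 ≈ -2.1796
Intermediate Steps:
((8487 - 1*1814) + 1350)/(-24110 - 1*(-20429)) = ((8487 - 1814) + 1350)/(-24110 + 20429) = (6673 + 1350)/(-3681) = 8023*(-1/3681) = -8023/3681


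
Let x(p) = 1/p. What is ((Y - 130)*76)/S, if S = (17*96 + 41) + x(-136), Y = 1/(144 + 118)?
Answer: -176016912/29806037 ≈ -5.9054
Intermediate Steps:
Y = 1/262 ≈ 0.0038168
S = 227527/136 (S = (17*96 + 41) + 1/(-136) = (1632 + 41) - 1/136 = 1673 - 1/136 = 227527/136 ≈ 1673.0)
((Y - 130)*76)/S = ((1/262 - 130)*76)/(227527/136) = -34059/262*76*(136/227527) = -1294242/131*136/227527 = -176016912/29806037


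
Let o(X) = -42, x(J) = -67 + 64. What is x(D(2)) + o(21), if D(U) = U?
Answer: -45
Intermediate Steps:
x(J) = -3
x(D(2)) + o(21) = -3 - 42 = -45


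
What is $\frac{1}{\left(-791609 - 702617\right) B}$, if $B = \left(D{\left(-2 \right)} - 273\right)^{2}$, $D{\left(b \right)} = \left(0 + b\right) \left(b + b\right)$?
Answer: $- \frac{1}{104932020850} \approx -9.53 \cdot 10^{-12}$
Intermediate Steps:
$D{\left(b \right)} = 2 b^{2}$ ($D{\left(b \right)} = b 2 b = 2 b^{2}$)
$B = 70225$ ($B = \left(2 \left(-2\right)^{2} - 273\right)^{2} = \left(2 \cdot 4 - 273\right)^{2} = \left(8 - 273\right)^{2} = \left(-265\right)^{2} = 70225$)
$\frac{1}{\left(-791609 - 702617\right) B} = \frac{1}{\left(-791609 - 702617\right) 70225} = \frac{1}{-1494226} \cdot \frac{1}{70225} = \left(- \frac{1}{1494226}\right) \frac{1}{70225} = - \frac{1}{104932020850}$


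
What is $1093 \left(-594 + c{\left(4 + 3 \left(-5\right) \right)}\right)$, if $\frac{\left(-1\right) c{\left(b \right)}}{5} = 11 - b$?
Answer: $-769472$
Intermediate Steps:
$c{\left(b \right)} = -55 + 5 b$ ($c{\left(b \right)} = - 5 \left(11 - b\right) = -55 + 5 b$)
$1093 \left(-594 + c{\left(4 + 3 \left(-5\right) \right)}\right) = 1093 \left(-594 - \left(55 - 5 \left(4 + 3 \left(-5\right)\right)\right)\right) = 1093 \left(-594 - \left(55 - 5 \left(4 - 15\right)\right)\right) = 1093 \left(-594 + \left(-55 + 5 \left(-11\right)\right)\right) = 1093 \left(-594 - 110\right) = 1093 \left(-704\right) = -769472$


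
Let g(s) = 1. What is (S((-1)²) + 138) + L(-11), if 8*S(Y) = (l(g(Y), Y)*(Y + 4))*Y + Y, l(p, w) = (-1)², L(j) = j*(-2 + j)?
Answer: 1127/4 ≈ 281.75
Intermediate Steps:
l(p, w) = 1
S(Y) = Y/8 + Y*(4 + Y)/8 (S(Y) = ((1*(Y + 4))*Y + Y)/8 = ((1*(4 + Y))*Y + Y)/8 = ((4 + Y)*Y + Y)/8 = (Y*(4 + Y) + Y)/8 = (Y + Y*(4 + Y))/8 = Y/8 + Y*(4 + Y)/8)
(S((-1)²) + 138) + L(-11) = ((⅛)*(-1)²*(5 + (-1)²) + 138) - 11*(-2 - 11) = ((⅛)*1*(5 + 1) + 138) - 11*(-13) = ((⅛)*1*6 + 138) + 143 = (¾ + 138) + 143 = 555/4 + 143 = 1127/4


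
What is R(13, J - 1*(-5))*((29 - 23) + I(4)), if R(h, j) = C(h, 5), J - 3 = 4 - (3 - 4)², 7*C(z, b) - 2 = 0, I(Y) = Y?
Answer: 20/7 ≈ 2.8571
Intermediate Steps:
C(z, b) = 2/7 (C(z, b) = 2/7 + (⅐)*0 = 2/7 + 0 = 2/7)
J = 6 (J = 3 + (4 - (3 - 4)²) = 3 + (4 - 1*(-1)²) = 3 + (4 - 1*1) = 3 + (4 - 1) = 3 + 3 = 6)
R(h, j) = 2/7
R(13, J - 1*(-5))*((29 - 23) + I(4)) = 2*((29 - 23) + 4)/7 = 2*(6 + 4)/7 = (2/7)*10 = 20/7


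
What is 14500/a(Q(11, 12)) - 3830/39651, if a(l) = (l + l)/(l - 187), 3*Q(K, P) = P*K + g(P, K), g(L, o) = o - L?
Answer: -123612494230/5194281 ≈ -23798.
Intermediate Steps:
Q(K, P) = -P/3 + K/3 + K*P/3 (Q(K, P) = (P*K + (K - P))/3 = (K*P + (K - P))/3 = (K - P + K*P)/3 = -P/3 + K/3 + K*P/3)
a(l) = 2*l/(-187 + l) (a(l) = (2*l)/(-187 + l) = 2*l/(-187 + l))
14500/a(Q(11, 12)) - 3830/39651 = 14500/((2*(-⅓*12 + (⅓)*11 + (⅓)*11*12)/(-187 + (-⅓*12 + (⅓)*11 + (⅓)*11*12)))) - 3830/39651 = 14500/((2*(-4 + 11/3 + 44)/(-187 + (-4 + 11/3 + 44)))) - 3830*1/39651 = 14500/((2*(131/3)/(-187 + 131/3))) - 3830/39651 = 14500/((2*(131/3)/(-430/3))) - 3830/39651 = 14500/((2*(131/3)*(-3/430))) - 3830/39651 = 14500/(-131/215) - 3830/39651 = 14500*(-215/131) - 3830/39651 = -3117500/131 - 3830/39651 = -123612494230/5194281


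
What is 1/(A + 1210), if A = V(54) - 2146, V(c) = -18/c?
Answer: -3/2809 ≈ -0.0010680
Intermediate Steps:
A = -6439/3 (A = -18/54 - 2146 = -18*1/54 - 2146 = -⅓ - 2146 = -6439/3 ≈ -2146.3)
1/(A + 1210) = 1/(-6439/3 + 1210) = 1/(-2809/3) = -3/2809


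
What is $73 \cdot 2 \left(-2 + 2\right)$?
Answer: $0$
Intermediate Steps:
$73 \cdot 2 \left(-2 + 2\right) = 73 \cdot 2 \cdot 0 = 73 \cdot 0 = 0$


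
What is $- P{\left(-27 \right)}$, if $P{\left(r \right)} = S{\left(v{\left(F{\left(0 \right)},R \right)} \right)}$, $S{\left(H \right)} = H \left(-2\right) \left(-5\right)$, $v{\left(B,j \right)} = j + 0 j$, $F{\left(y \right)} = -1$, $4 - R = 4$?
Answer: $0$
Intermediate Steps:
$R = 0$ ($R = 4 - 4 = 0$)
$v{\left(B,j \right)} = j$ ($v{\left(B,j \right)} = j + 0 = j$)
$S{\left(H \right)} = 10 H$ ($S{\left(H \right)} = - 2 H \left(-5\right) = 10 H$)
$P{\left(r \right)} = 0$ ($P{\left(r \right)} = 10 \cdot 0 = 0$)
$- P{\left(-27 \right)} = \left(-1\right) 0 = 0$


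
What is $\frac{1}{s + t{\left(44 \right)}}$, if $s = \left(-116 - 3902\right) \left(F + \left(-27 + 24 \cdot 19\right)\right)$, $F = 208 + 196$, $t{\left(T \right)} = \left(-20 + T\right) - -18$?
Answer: $- \frac{1}{3346952} \approx -2.9878 \cdot 10^{-7}$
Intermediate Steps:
$t{\left(T \right)} = -2 + T$ ($t{\left(T \right)} = \left(-20 + T\right) + 18 = -2 + T$)
$F = 404$
$s = -3346994$ ($s = \left(-116 - 3902\right) \left(404 + \left(-27 + 24 \cdot 19\right)\right) = - 4018 \left(404 + \left(-27 + 456\right)\right) = - 4018 \left(404 + 429\right) = \left(-4018\right) 833 = -3346994$)
$\frac{1}{s + t{\left(44 \right)}} = \frac{1}{-3346994 + \left(-2 + 44\right)} = \frac{1}{-3346994 + 42} = \frac{1}{-3346952} = - \frac{1}{3346952}$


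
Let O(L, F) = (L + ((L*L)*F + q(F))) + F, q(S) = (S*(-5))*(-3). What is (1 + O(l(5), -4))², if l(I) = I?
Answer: 24964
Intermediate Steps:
q(S) = 15*S (q(S) = -5*S*(-3) = 15*S)
O(L, F) = L + 16*F + F*L² (O(L, F) = (L + ((L*L)*F + 15*F)) + F = (L + (L²*F + 15*F)) + F = (L + (F*L² + 15*F)) + F = (L + (15*F + F*L²)) + F = (L + 15*F + F*L²) + F = L + 16*F + F*L²)
(1 + O(l(5), -4))² = (1 + (5 + 16*(-4) - 4*5²))² = (1 + (5 - 64 - 4*25))² = (1 + (5 - 64 - 100))² = (1 - 159)² = (-158)² = 24964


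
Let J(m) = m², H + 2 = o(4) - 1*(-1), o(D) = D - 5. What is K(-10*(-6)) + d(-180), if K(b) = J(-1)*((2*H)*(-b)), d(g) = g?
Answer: 60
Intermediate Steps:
o(D) = -5 + D
H = -2 (H = -2 + ((-5 + 4) - 1*(-1)) = -2 + (-1 + 1) = -2 + 0 = -2)
K(b) = 4*b (K(b) = (-1)²*((2*(-2))*(-b)) = 1*(-(-4)*b) = 1*(4*b) = 4*b)
K(-10*(-6)) + d(-180) = 4*(-10*(-6)) - 180 = 4*60 - 180 = 240 - 180 = 60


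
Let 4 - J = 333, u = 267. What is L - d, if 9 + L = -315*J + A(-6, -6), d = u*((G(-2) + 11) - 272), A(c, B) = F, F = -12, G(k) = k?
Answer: 173835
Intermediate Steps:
J = -329 (J = 4 - 1*333 = 4 - 333 = -329)
A(c, B) = -12
d = -70221 (d = 267*((-2 + 11) - 272) = 267*(9 - 272) = 267*(-263) = -70221)
L = 103614 (L = -9 + (-315*(-329) - 12) = -9 + (103635 - 12) = -9 + 103623 = 103614)
L - d = 103614 - 1*(-70221) = 103614 + 70221 = 173835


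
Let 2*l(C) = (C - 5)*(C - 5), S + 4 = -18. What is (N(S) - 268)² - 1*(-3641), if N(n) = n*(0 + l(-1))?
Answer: 444537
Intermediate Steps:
S = -22 (S = -4 - 18 = -22)
l(C) = (-5 + C)²/2 (l(C) = ((C - 5)*(C - 5))/2 = ((-5 + C)*(-5 + C))/2 = (-5 + C)²/2)
N(n) = 18*n (N(n) = n*(0 + (-5 - 1)²/2) = n*(0 + (½)*(-6)²) = n*(0 + (½)*36) = n*(0 + 18) = n*18 = 18*n)
(N(S) - 268)² - 1*(-3641) = (18*(-22) - 268)² - 1*(-3641) = (-396 - 268)² + 3641 = (-664)² + 3641 = 440896 + 3641 = 444537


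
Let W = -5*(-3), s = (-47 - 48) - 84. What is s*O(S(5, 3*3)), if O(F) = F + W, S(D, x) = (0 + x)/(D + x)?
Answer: -39201/14 ≈ -2800.1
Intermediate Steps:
s = -179 (s = -95 - 84 = -179)
W = 15
S(D, x) = x/(D + x)
O(F) = 15 + F (O(F) = F + 15 = 15 + F)
s*O(S(5, 3*3)) = -179*(15 + (3*3)/(5 + 3*3)) = -179*(15 + 9/(5 + 9)) = -179*(15 + 9/14) = -179*219/14 = -39201/14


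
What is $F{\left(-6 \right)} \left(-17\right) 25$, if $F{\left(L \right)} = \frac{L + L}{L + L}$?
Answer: $-425$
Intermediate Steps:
$F{\left(L \right)} = 1$ ($F{\left(L \right)} = \frac{2 L}{2 L} = 2 L \frac{1}{2 L} = 1$)
$F{\left(-6 \right)} \left(-17\right) 25 = 1 \left(-17\right) 25 = \left(-17\right) 25 = -425$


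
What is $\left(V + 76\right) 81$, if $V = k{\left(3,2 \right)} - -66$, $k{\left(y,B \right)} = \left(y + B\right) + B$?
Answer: $12069$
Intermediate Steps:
$k{\left(y,B \right)} = y + 2 B$ ($k{\left(y,B \right)} = \left(B + y\right) + B = y + 2 B$)
$V = 73$ ($V = \left(3 + 2 \cdot 2\right) - -66 = \left(3 + 4\right) + 66 = 7 + 66 = 73$)
$\left(V + 76\right) 81 = \left(73 + 76\right) 81 = 149 \cdot 81 = 12069$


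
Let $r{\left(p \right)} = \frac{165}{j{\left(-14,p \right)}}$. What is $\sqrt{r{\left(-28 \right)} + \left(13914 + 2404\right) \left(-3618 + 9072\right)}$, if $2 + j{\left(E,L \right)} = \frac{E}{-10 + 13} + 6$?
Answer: $\frac{3 \sqrt{39554722}}{2} \approx 9433.9$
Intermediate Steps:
$j{\left(E,L \right)} = 4 + \frac{E}{3}$ ($j{\left(E,L \right)} = -2 + \left(\frac{E}{-10 + 13} + 6\right) = -2 + \left(\frac{E}{3} + 6\right) = -2 + \left(6 + \frac{E}{3}\right) = 4 + \frac{E}{3}$)
$r{\left(p \right)} = - \frac{495}{2}$ ($r{\left(p \right)} = \frac{165}{4 + \frac{1}{3} \left(-14\right)} = \frac{165}{4 - \frac{14}{3}} = \frac{165}{- \frac{2}{3}} = 165 \left(- \frac{3}{2}\right) = - \frac{495}{2}$)
$\sqrt{r{\left(-28 \right)} + \left(13914 + 2404\right) \left(-3618 + 9072\right)} = \sqrt{- \frac{495}{2} + \left(13914 + 2404\right) \left(-3618 + 9072\right)} = \sqrt{- \frac{495}{2} + 16318 \cdot 5454} = \sqrt{- \frac{495}{2} + 88998372} = \sqrt{\frac{177996249}{2}} = \frac{3 \sqrt{39554722}}{2}$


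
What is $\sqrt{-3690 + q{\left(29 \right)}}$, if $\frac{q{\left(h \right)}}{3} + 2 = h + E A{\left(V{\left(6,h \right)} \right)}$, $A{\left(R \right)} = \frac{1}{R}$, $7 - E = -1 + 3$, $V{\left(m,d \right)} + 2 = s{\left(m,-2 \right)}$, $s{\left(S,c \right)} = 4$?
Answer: $\frac{49 i \sqrt{6}}{2} \approx 60.013 i$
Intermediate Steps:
$V{\left(m,d \right)} = 2$ ($V{\left(m,d \right)} = -2 + 4 = 2$)
$E = 5$ ($E = 7 - \left(-1 + 3\right) = 7 - 2 = 5$)
$q{\left(h \right)} = \frac{3}{2} + 3 h$ ($q{\left(h \right)} = -6 + 3 \left(h + \frac{5}{2}\right) = -6 + 3 \left(\frac{5}{2} + h\right) = -6 + \left(\frac{15}{2} + 3 h\right) = \frac{3}{2} + 3 h$)
$\sqrt{-3690 + q{\left(29 \right)}} = \sqrt{-3690 + \left(\frac{3}{2} + 3 \cdot 29\right)} = \sqrt{-3690 + \left(\frac{3}{2} + 87\right)} = \sqrt{-3690 + \frac{177}{2}} = \sqrt{- \frac{7203}{2}} = \frac{49 i \sqrt{6}}{2}$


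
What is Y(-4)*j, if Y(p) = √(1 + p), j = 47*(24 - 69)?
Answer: -2115*I*√3 ≈ -3663.3*I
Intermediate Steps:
j = -2115 (j = 47*(-45) = -2115)
Y(-4)*j = √(1 - 4)*(-2115) = √(-3)*(-2115) = (I*√3)*(-2115) = -2115*I*√3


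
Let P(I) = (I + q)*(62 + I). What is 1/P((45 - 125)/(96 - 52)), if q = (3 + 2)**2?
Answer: 121/168810 ≈ 0.00071678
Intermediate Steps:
q = 25 (q = 5**2 = 25)
P(I) = (25 + I)*(62 + I) (P(I) = (I + 25)*(62 + I) = (25 + I)*(62 + I))
1/P((45 - 125)/(96 - 52)) = 1/(1550 + ((45 - 125)/(96 - 52))**2 + 87*((45 - 125)/(96 - 52))) = 1/(1550 + (-80/44)**2 + 87*(-80/44)) = 1/(1550 + (-80*1/44)**2 + 87*(-80*1/44)) = 1/(1550 + (-20/11)**2 + 87*(-20/11)) = 1/(1550 + 400/121 - 1740/11) = 1/(168810/121) = 121/168810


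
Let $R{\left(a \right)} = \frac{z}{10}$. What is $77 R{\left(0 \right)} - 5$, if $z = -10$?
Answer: $-82$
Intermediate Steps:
$R{\left(a \right)} = -1$ ($R{\left(a \right)} = - \frac{10}{10} = \left(-10\right) \frac{1}{10} = -1$)
$77 R{\left(0 \right)} - 5 = 77 \left(-1\right) - 5 = -77 - 5 = -82$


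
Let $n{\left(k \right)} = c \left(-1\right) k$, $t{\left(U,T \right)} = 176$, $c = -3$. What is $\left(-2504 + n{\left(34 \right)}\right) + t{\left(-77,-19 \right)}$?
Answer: $-2226$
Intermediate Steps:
$n{\left(k \right)} = 3 k$ ($n{\left(k \right)} = \left(-3\right) \left(-1\right) k = 3 k$)
$\left(-2504 + n{\left(34 \right)}\right) + t{\left(-77,-19 \right)} = \left(-2504 + 3 \cdot 34\right) + 176 = \left(-2504 + 102\right) + 176 = -2402 + 176 = -2226$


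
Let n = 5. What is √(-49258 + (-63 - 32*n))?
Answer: I*√49481 ≈ 222.44*I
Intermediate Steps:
√(-49258 + (-63 - 32*n)) = √(-49258 + (-63 - 32*5)) = √(-49258 + (-63 - 160)) = √(-49258 - 223) = √(-49481) = I*√49481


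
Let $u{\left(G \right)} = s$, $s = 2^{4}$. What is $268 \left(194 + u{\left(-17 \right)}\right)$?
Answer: $56280$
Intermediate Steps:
$s = 16$
$u{\left(G \right)} = 16$
$268 \left(194 + u{\left(-17 \right)}\right) = 268 \left(194 + 16\right) = 268 \cdot 210 = 56280$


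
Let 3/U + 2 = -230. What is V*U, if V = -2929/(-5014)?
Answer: -303/40112 ≈ -0.0075538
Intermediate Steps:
V = 2929/5014 (V = -2929*(-1/5014) = 2929/5014 ≈ 0.58416)
U = -3/232 (U = 3/(-2 - 230) = 3/(-232) = 3*(-1/232) = -3/232 ≈ -0.012931)
V*U = (2929/5014)*(-3/232) = -303/40112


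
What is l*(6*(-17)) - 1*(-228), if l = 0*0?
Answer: 228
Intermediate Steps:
l = 0
l*(6*(-17)) - 1*(-228) = 0*(6*(-17)) - 1*(-228) = 0*(-102) + 228 = 0 + 228 = 228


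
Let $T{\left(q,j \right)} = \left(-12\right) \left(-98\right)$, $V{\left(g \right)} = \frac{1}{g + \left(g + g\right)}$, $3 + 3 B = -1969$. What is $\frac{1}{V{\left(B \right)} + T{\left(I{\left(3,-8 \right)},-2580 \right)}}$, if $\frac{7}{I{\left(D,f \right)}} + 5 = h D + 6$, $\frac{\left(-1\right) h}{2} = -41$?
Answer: $\frac{1972}{2319071} \approx 0.00085034$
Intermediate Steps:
$h = 82$ ($h = \left(-2\right) \left(-41\right) = 82$)
$B = - \frac{1972}{3}$ ($B = -1 + \frac{1}{3} \left(-1969\right) = -1 - \frac{1969}{3} = - \frac{1972}{3} \approx -657.33$)
$V{\left(g \right)} = \frac{1}{3 g}$ ($V{\left(g \right)} = \frac{1}{g + 2 g} = \frac{1}{3 g}$)
$I{\left(D,f \right)} = \frac{7}{1 + 82 D}$ ($I{\left(D,f \right)} = \frac{7}{-5 + \left(82 D + 6\right)} = \frac{7}{-5 + \left(6 + 82 D\right)} = \frac{7}{1 + 82 D}$)
$T{\left(q,j \right)} = 1176$
$\frac{1}{V{\left(B \right)} + T{\left(I{\left(3,-8 \right)},-2580 \right)}} = \frac{1}{\frac{1}{3 \left(- \frac{1972}{3}\right)} + 1176} = \frac{1}{\frac{1}{3} \left(- \frac{3}{1972}\right) + 1176} = \frac{1}{- \frac{1}{1972} + 1176} = \frac{1}{\frac{2319071}{1972}} = \frac{1972}{2319071}$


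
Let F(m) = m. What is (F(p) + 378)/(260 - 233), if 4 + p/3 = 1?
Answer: 41/3 ≈ 13.667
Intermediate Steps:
p = -9 (p = -12 + 3*1 = -12 + 3 = -9)
(F(p) + 378)/(260 - 233) = (-9 + 378)/(260 - 233) = 369/27 = 369*(1/27) = 41/3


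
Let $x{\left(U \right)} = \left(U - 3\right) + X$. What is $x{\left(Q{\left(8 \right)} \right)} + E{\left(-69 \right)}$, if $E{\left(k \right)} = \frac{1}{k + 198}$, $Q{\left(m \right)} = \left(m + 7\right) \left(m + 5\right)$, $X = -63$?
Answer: $\frac{16642}{129} \approx 129.01$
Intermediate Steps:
$Q{\left(m \right)} = \left(5 + m\right) \left(7 + m\right)$ ($Q{\left(m \right)} = \left(7 + m\right) \left(5 + m\right) = \left(5 + m\right) \left(7 + m\right)$)
$x{\left(U \right)} = -66 + U$ ($x{\left(U \right)} = \left(U - 3\right) - 63 = \left(-3 + U\right) - 63 = -66 + U$)
$E{\left(k \right)} = \frac{1}{198 + k}$
$x{\left(Q{\left(8 \right)} \right)} + E{\left(-69 \right)} = \left(-66 + \left(35 + 8^{2} + 12 \cdot 8\right)\right) + \frac{1}{198 - 69} = \left(-66 + \left(35 + 64 + 96\right)\right) + \frac{1}{129} = \left(-66 + 195\right) + \frac{1}{129} = 129 + \frac{1}{129} = \frac{16642}{129}$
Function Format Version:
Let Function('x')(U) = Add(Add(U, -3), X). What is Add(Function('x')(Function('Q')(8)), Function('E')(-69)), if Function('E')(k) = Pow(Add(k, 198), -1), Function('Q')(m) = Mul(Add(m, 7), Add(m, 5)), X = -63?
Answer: Rational(16642, 129) ≈ 129.01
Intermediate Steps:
Function('Q')(m) = Mul(Add(5, m), Add(7, m)) (Function('Q')(m) = Mul(Add(7, m), Add(5, m)) = Mul(Add(5, m), Add(7, m)))
Function('x')(U) = Add(-66, U) (Function('x')(U) = Add(Add(U, -3), -63) = Add(Add(-3, U), -63) = Add(-66, U))
Function('E')(k) = Pow(Add(198, k), -1)
Add(Function('x')(Function('Q')(8)), Function('E')(-69)) = Add(Add(-66, Add(35, Pow(8, 2), Mul(12, 8))), Pow(Add(198, -69), -1)) = Add(Add(-66, Add(35, 64, 96)), Pow(129, -1)) = Add(Add(-66, 195), Rational(1, 129)) = Add(129, Rational(1, 129)) = Rational(16642, 129)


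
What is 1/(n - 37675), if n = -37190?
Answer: -1/74865 ≈ -1.3357e-5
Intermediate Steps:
1/(n - 37675) = 1/(-37190 - 37675) = 1/(-74865) = -1/74865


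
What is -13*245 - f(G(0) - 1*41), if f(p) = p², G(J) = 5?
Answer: -4481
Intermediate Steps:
-13*245 - f(G(0) - 1*41) = -13*245 - (5 - 1*41)² = -3185 - (5 - 41)² = -3185 - 1*(-36)² = -3185 - 1*1296 = -3185 - 1296 = -4481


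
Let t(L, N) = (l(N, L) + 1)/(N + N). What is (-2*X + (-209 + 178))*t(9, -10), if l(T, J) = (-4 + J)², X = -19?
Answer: -91/10 ≈ -9.1000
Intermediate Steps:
t(L, N) = (1 + (-4 + L)²)/(2*N) (t(L, N) = ((-4 + L)² + 1)/(N + N) = (1 + (-4 + L)²)/((2*N)) = (1 + (-4 + L)²)*(1/(2*N)) = (1 + (-4 + L)²)/(2*N))
(-2*X + (-209 + 178))*t(9, -10) = (-2*(-19) + (-209 + 178))*((½)*(1 + (-4 + 9)²)/(-10)) = (38 - 31)*((½)*(-⅒)*(1 + 5²)) = 7*((½)*(-⅒)*(1 + 25)) = 7*((½)*(-⅒)*26) = 7*(-13/10) = -91/10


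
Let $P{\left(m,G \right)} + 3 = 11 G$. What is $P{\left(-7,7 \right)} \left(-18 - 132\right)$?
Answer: $-11100$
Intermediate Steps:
$P{\left(m,G \right)} = -3 + 11 G$
$P{\left(-7,7 \right)} \left(-18 - 132\right) = \left(-3 + 11 \cdot 7\right) \left(-18 - 132\right) = \left(-3 + 77\right) \left(-150\right) = 74 \left(-150\right) = -11100$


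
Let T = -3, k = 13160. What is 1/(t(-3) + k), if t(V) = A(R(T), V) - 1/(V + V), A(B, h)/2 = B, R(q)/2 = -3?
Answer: 6/78889 ≈ 7.6056e-5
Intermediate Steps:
R(q) = -6 (R(q) = 2*(-3) = -6)
A(B, h) = 2*B
t(V) = -12 - 1/(2*V) (t(V) = 2*(-6) - 1/(V + V) = -12 - 1/(2*V))
1/(t(-3) + k) = 1/((-12 - ½/(-3)) + 13160) = 1/((-12 - ½*(-⅓)) + 13160) = 1/((-12 + ⅙) + 13160) = 1/(-71/6 + 13160) = 1/(78889/6) = 6/78889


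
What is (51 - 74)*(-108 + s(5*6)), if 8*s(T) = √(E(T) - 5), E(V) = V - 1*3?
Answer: 2484 - 23*√22/8 ≈ 2470.5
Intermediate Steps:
E(V) = -3 + V (E(V) = V - 3 = -3 + V)
s(T) = √(-8 + T)/8 (s(T) = √((-3 + T) - 5)/8 = √(-8 + T)/8)
(51 - 74)*(-108 + s(5*6)) = (51 - 74)*(-108 + √(-8 + 5*6)/8) = -23*(-108 + √(-8 + 30)/8) = -23*(-108 + √22/8) = 2484 - 23*√22/8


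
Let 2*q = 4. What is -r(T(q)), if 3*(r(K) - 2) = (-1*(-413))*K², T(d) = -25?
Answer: -258131/3 ≈ -86044.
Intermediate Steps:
q = 2 (q = (½)*4 = 2)
r(K) = 2 + 413*K²/3 (r(K) = 2 + ((-1*(-413))*K²)/3 = 2 + (413*K²)/3 = 2 + 413*K²/3)
-r(T(q)) = -(2 + (413/3)*(-25)²) = -(2 + (413/3)*625) = -(2 + 258125/3) = -1*258131/3 = -258131/3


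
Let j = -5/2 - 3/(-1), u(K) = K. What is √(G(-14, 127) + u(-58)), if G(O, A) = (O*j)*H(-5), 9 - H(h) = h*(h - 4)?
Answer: √194 ≈ 13.928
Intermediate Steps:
j = ½ (j = -5*½ - 3*(-1) = -5/2 + 3 = ½ ≈ 0.50000)
H(h) = 9 - h*(-4 + h) (H(h) = 9 - h*(h - 4) = 9 - h*(-4 + h))
G(O, A) = -18*O (G(O, A) = (O*(½))*(9 - 1*(-5)² + 4*(-5)) = (O/2)*(9 - 1*25 - 20) = (O/2)*(9 - 25 - 20) = (O/2)*(-36) = -18*O)
√(G(-14, 127) + u(-58)) = √(-18*(-14) - 58) = √(252 - 58) = √194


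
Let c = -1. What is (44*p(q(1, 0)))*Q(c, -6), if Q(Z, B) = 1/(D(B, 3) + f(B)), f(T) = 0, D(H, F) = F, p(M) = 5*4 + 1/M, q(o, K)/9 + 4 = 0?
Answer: 7909/27 ≈ 292.93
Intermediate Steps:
q(o, K) = -36 (q(o, K) = -36 + 9*0 = -36 + 0 = -36)
p(M) = 20 + 1/M
Q(Z, B) = ⅓ (Q(Z, B) = 1/(3 + 0) = 1/3 = ⅓)
(44*p(q(1, 0)))*Q(c, -6) = (44*(20 + 1/(-36)))*(⅓) = (44*(20 - 1/36))*(⅓) = (44*(719/36))*(⅓) = (7909/9)*(⅓) = 7909/27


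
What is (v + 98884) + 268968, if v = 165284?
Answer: 533136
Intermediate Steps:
(v + 98884) + 268968 = (165284 + 98884) + 268968 = 264168 + 268968 = 533136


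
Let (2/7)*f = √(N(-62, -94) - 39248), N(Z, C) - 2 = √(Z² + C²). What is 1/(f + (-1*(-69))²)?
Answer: 1/(4761 + 7*I*√(39246 - 2*√3170)/2) ≈ 0.00020569 - 2.9913e-5*I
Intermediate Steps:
N(Z, C) = 2 + √(C² + Z²) (N(Z, C) = 2 + √(Z² + C²) = 2 + √(C² + Z²))
f = 7*√(-39246 + 2*√3170)/2 (f = 7*√((2 + √((-94)² + (-62)²)) - 39248)/2 = 7*√((2 + √(8836 + 3844)) - 39248)/2 = 7*√((2 + √12680) - 39248)/2 = 7*√((2 + 2*√3170) - 39248)/2 = 7*√(-39246 + 2*√3170)/2 ≈ 692.38*I)
1/(f + (-1*(-69))²) = 1/(7*√(-39246 + 2*√3170)/2 + (-1*(-69))²) = 1/(7*√(-39246 + 2*√3170)/2 + 69²) = 1/(7*√(-39246 + 2*√3170)/2 + 4761) = 1/(4761 + 7*√(-39246 + 2*√3170)/2)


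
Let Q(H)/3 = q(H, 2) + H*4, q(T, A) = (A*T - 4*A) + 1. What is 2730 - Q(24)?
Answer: 2319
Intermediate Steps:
q(T, A) = 1 - 4*A + A*T (q(T, A) = (-4*A + A*T) + 1 = 1 - 4*A + A*T)
Q(H) = -21 + 18*H (Q(H) = 3*((1 - 4*2 + 2*H) + H*4) = 3*((1 - 8 + 2*H) + 4*H) = 3*((-7 + 2*H) + 4*H) = 3*(-7 + 6*H) = -21 + 18*H)
2730 - Q(24) = 2730 - (-21 + 18*24) = 2730 - (-21 + 432) = 2730 - 1*411 = 2730 - 411 = 2319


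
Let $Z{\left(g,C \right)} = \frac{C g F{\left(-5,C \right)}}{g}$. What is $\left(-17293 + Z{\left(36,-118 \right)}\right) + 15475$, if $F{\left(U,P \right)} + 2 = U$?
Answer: $-992$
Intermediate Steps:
$F{\left(U,P \right)} = -2 + U$
$Z{\left(g,C \right)} = - 7 C$ ($Z{\left(g,C \right)} = \frac{C g \left(-2 - 5\right)}{g} = \frac{C g \left(-7\right)}{g} = \frac{\left(-7\right) C g}{g} = - 7 C$)
$\left(-17293 + Z{\left(36,-118 \right)}\right) + 15475 = \left(-17293 - -826\right) + 15475 = \left(-17293 + 826\right) + 15475 = -16467 + 15475 = -992$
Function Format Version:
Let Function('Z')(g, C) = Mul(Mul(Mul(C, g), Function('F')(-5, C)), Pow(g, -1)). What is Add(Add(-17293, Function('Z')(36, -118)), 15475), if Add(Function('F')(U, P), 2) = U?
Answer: -992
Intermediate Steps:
Function('F')(U, P) = Add(-2, U)
Function('Z')(g, C) = Mul(-7, C) (Function('Z')(g, C) = Mul(Mul(Mul(C, g), Add(-2, -5)), Pow(g, -1)) = Mul(Mul(Mul(C, g), -7), Pow(g, -1)) = Mul(Mul(-7, C, g), Pow(g, -1)) = Mul(-7, C))
Add(Add(-17293, Function('Z')(36, -118)), 15475) = Add(Add(-17293, Mul(-7, -118)), 15475) = Add(Add(-17293, 826), 15475) = Add(-16467, 15475) = -992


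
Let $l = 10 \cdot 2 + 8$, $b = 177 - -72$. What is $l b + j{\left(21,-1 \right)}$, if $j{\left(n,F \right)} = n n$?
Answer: $7413$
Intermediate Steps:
$j{\left(n,F \right)} = n^{2}$
$b = 249$ ($b = 177 + 72 = 249$)
$l = 28$ ($l = 20 + 8 = 28$)
$l b + j{\left(21,-1 \right)} = 28 \cdot 249 + 21^{2} = 6972 + 441 = 7413$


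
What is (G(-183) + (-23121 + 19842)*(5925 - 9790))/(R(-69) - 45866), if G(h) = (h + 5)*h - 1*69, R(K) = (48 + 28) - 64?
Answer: -6352920/22927 ≈ -277.09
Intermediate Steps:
R(K) = 12 (R(K) = 76 - 64 = 12)
G(h) = -69 + h*(5 + h) (G(h) = (5 + h)*h - 69 = h*(5 + h) - 69 = -69 + h*(5 + h))
(G(-183) + (-23121 + 19842)*(5925 - 9790))/(R(-69) - 45866) = ((-69 + (-183)**2 + 5*(-183)) + (-23121 + 19842)*(5925 - 9790))/(12 - 45866) = ((-69 + 33489 - 915) - 3279*(-3865))/(-45854) = (32505 + 12673335)*(-1/45854) = 12705840*(-1/45854) = -6352920/22927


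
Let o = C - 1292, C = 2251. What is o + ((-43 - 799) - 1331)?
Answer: -1214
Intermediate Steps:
o = 959 (o = 2251 - 1292 = 959)
o + ((-43 - 799) - 1331) = 959 + ((-43 - 799) - 1331) = 959 + (-842 - 1331) = 959 - 2173 = -1214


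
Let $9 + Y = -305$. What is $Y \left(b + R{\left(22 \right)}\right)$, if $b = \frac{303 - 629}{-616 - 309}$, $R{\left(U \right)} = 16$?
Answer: $- \frac{4749564}{925} \approx -5134.7$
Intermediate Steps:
$Y = -314$ ($Y = -9 - 305 = -314$)
$b = \frac{326}{925}$ ($b = - \frac{326}{-925} = \left(-326\right) \left(- \frac{1}{925}\right) = \frac{326}{925} \approx 0.35243$)
$Y \left(b + R{\left(22 \right)}\right) = - 314 \left(\frac{326}{925} + 16\right) = \left(-314\right) \frac{15126}{925} = - \frac{4749564}{925}$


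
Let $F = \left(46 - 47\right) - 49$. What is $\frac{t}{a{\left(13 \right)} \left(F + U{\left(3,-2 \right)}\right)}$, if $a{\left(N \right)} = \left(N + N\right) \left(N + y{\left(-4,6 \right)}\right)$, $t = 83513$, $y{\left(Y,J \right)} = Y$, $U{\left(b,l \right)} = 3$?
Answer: $- \frac{83513}{10998} \approx -7.5935$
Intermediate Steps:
$F = -50$ ($F = -1 - 49 = -50$)
$a{\left(N \right)} = 2 N \left(-4 + N\right)$ ($a{\left(N \right)} = \left(N + N\right) \left(N - 4\right) = 2 N \left(-4 + N\right)$)
$\frac{t}{a{\left(13 \right)} \left(F + U{\left(3,-2 \right)}\right)} = \frac{83513}{2 \cdot 13 \left(-4 + 13\right) \left(-50 + 3\right)} = \frac{83513}{2 \cdot 13 \cdot 9 \left(-47\right)} = \frac{83513}{234 \left(-47\right)} = \frac{83513}{-10998} = 83513 \left(- \frac{1}{10998}\right) = - \frac{83513}{10998}$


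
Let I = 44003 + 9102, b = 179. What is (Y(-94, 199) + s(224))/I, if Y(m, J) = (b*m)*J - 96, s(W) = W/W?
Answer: -3348469/53105 ≈ -63.054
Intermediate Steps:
s(W) = 1
Y(m, J) = -96 + 179*J*m (Y(m, J) = (179*m)*J - 96 = 179*J*m - 96 = -96 + 179*J*m)
I = 53105
(Y(-94, 199) + s(224))/I = ((-96 + 179*199*(-94)) + 1)/53105 = ((-96 - 3348374) + 1)*(1/53105) = (-3348470 + 1)*(1/53105) = -3348469*1/53105 = -3348469/53105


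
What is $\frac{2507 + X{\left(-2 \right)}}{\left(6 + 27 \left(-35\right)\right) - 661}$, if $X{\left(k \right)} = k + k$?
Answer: $- \frac{2503}{1600} \approx -1.5644$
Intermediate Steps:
$X{\left(k \right)} = 2 k$
$\frac{2507 + X{\left(-2 \right)}}{\left(6 + 27 \left(-35\right)\right) - 661} = \frac{2507 + 2 \left(-2\right)}{\left(6 + 27 \left(-35\right)\right) - 661} = \frac{2507 - 4}{\left(6 - 945\right) - 661} = \frac{2503}{-939 - 661} = \frac{2503}{-1600} = 2503 \left(- \frac{1}{1600}\right) = - \frac{2503}{1600}$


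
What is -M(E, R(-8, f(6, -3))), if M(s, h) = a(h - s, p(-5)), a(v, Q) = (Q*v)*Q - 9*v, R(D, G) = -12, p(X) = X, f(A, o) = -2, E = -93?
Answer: -1296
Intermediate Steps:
a(v, Q) = -9*v + v*Q**2 (a(v, Q) = v*Q**2 - 9*v = -9*v + v*Q**2)
M(s, h) = -16*s + 16*h (M(s, h) = (h - s)*(-9 + (-5)**2) = (h - s)*(-9 + 25) = (h - s)*16 = -16*s + 16*h)
-M(E, R(-8, f(6, -3))) = -(-16*(-93) + 16*(-12)) = -(1488 - 192) = -1*1296 = -1296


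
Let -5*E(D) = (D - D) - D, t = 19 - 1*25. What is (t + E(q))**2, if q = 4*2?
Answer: 484/25 ≈ 19.360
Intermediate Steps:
q = 8
t = -6 (t = 19 - 25 = -6)
E(D) = D/5 (E(D) = -((D - D) - D)/5 = -(0 - D)/5 = -(-1)*D/5 = D/5)
(t + E(q))**2 = (-6 + (1/5)*8)**2 = (-6 + 8/5)**2 = (-22/5)**2 = 484/25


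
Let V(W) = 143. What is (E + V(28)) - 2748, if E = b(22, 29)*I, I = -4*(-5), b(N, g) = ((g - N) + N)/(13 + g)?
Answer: -54415/21 ≈ -2591.2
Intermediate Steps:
b(N, g) = g/(13 + g)
I = 20
E = 290/21 (E = (29/(13 + 29))*20 = (29/42)*20 = 290/21 ≈ 13.810)
(E + V(28)) - 2748 = (290/21 + 143) - 2748 = 3293/21 - 2748 = -54415/21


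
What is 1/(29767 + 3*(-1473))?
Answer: 1/25348 ≈ 3.9451e-5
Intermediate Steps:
1/(29767 + 3*(-1473)) = 1/(29767 - 4419) = 1/25348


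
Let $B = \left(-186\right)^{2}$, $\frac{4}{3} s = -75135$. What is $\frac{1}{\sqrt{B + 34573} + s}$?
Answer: $- \frac{4}{224353} \approx -1.7829 \cdot 10^{-5}$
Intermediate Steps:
$s = - \frac{225405}{4}$ ($s = \frac{3}{4} \left(-75135\right) = - \frac{225405}{4} \approx -56351.0$)
$B = 34596$
$\frac{1}{\sqrt{B + 34573} + s} = \frac{1}{\sqrt{34596 + 34573} - \frac{225405}{4}} = \frac{1}{\sqrt{69169} - \frac{225405}{4}} = \frac{1}{263 - \frac{225405}{4}} = \frac{1}{- \frac{224353}{4}} = - \frac{4}{224353}$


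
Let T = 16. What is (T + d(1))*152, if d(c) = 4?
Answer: 3040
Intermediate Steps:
(T + d(1))*152 = (16 + 4)*152 = 20*152 = 3040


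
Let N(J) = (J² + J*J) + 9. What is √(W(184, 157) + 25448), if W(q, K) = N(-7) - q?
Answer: 3*√2819 ≈ 159.28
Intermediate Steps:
N(J) = 9 + 2*J² (N(J) = (J² + J²) + 9 = 2*J² + 9 = 9 + 2*J²)
W(q, K) = 107 - q (W(q, K) = (9 + 2*(-7)²) - q = (9 + 2*49) - q = (9 + 98) - q = 107 - q)
√(W(184, 157) + 25448) = √((107 - 1*184) + 25448) = √((107 - 184) + 25448) = √(-77 + 25448) = √25371 = 3*√2819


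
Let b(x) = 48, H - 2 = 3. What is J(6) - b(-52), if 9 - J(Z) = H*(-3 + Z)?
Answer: -54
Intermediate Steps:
H = 5 (H = 2 + 3 = 5)
J(Z) = 24 - 5*Z (J(Z) = 9 - 5*(-3 + Z) = 9 - (-15 + 5*Z) = 9 + (15 - 5*Z) = 24 - 5*Z)
J(6) - b(-52) = (24 - 5*6) - 1*48 = (24 - 30) - 48 = -6 - 48 = -54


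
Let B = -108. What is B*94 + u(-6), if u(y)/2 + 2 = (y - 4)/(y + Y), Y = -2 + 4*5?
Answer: -30473/3 ≈ -10158.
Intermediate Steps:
Y = 18 (Y = -2 + 20 = 18)
u(y) = -4 + 2*(-4 + y)/(18 + y) (u(y) = -4 + 2*((y - 4)/(y + 18)) = -4 + 2*((-4 + y)/(18 + y)) = -4 + 2*(-4 + y)/(18 + y))
B*94 + u(-6) = -108*94 + 2*(-40 - 1*(-6))/(18 - 6) = -10152 + 2*(-40 + 6)/12 = -10152 + 2*(1/12)*(-34) = -10152 - 17/3 = -30473/3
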